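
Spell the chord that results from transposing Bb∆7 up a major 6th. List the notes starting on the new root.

G – B – D – F♯

A major 6th up from B♭ is G, so the new chord is G major seventh.
- root: G
- major 3rd: B
- perfect 5th: D
- major 7th: F♯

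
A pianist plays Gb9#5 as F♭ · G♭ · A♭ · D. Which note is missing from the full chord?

Gb9#5 = G♭, B♭, D, F♭, A♭. The voicing lacks the 3rd (major 3rd), B♭.

B♭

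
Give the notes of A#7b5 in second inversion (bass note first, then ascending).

E – G# – A# – C##

In root position, A#7b5 is A#–C##–E–G#.
Second inversion puts the fifth (E) in the bass.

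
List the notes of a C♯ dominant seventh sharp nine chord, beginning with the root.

C#, E#, G#, B, D##

Root C#, quality dominant seventh sharp nine:
- root: C#
- major 3rd: E#
- perfect 5th: G#
- minor 7th: B
- augmented 9th: D##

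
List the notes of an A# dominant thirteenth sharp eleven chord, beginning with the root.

A# dominant thirteenth sharp eleven: dominant thirteenth sharp eleven on A-sharp.
Root: A-sharp
Major 3rd (3rd): C-double-sharp
Perfect 5th (5th): E-sharp
Minor 7th (7th): G-sharp
Major 9th (9th): B-sharp
Augmented 11th (11th): D-double-sharp
Major 13th (13th): F-double-sharp

A-sharp – C-double-sharp – E-sharp – G-sharp – B-sharp – D-double-sharp – F-double-sharp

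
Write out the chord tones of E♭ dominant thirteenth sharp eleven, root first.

E♭ dominant thirteenth sharp eleven is a dominant thirteenth sharp eleven built on E-flat.
root → E-flat
3rd (major 3rd) → G
5th (perfect 5th) → B-flat
7th (minor 7th) → D-flat
9th (major 9th) → F
11th (augmented 11th) → A
13th (major 13th) → C

E-flat – G – B-flat – D-flat – F – A – C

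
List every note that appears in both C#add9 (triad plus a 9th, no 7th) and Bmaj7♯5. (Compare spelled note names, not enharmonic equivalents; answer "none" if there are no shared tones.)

D#

C#add9 = C#, E#, G#, D#.
Bmaj7♯5 = B, D#, F##, A#.
Shared: D#.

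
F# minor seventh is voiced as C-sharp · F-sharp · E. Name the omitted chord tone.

F# minor seventh = F-sharp, A, C-sharp, E. The voicing lacks the 3rd (minor 3rd), A.

A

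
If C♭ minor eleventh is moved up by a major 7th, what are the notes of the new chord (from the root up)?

B-flat  D-flat  F  A-flat  C  E-flat

Transposed root: C-flat → B-flat (major 7th up). So we spell B-flat minor eleventh:
- root: B-flat
- minor 3rd: D-flat
- perfect 5th: F
- minor 7th: A-flat
- major 9th: C
- perfect 11th: E-flat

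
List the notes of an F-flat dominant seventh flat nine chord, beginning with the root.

Fb Ab Cb Ebb Gbb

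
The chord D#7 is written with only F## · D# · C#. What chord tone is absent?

A#

The full D#7 chord is D#, F##, A#, C#.
Comparing with the voicing, the perfect 5th (5th) — A# — is absent.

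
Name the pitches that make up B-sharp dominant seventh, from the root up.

B-sharp dominant seventh is a dominant seventh built on B-sharp.
root → B-sharp
3rd (major 3rd) → D-double-sharp
5th (perfect 5th) → F-double-sharp
7th (minor 7th) → A-sharp

B-sharp, D-double-sharp, F-double-sharp, A-sharp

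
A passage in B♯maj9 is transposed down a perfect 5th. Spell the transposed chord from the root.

E♯ G𝄪 B♯ D𝄪 F𝄪

A perfect 5th down from B♯ is E♯, so the new chord is E♯ major ninth.
Root: E♯
Major 3rd (3rd): G𝄪
Perfect 5th (5th): B♯
Major 7th (7th): D𝄪
Major 9th (9th): F𝄪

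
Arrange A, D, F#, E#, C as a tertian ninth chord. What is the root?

D

Stacking in thirds gives D – F# – A – C – E#, so D is the root — D dominant seventh sharp nine.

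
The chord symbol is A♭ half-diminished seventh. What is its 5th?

E-double-flat

A♭ half-diminished seventh is built on A-flat; its 5th is a diminished 5th above the root.
A fifth above A uses the letter E, and the diminished 5th above A-flat is E-double-flat.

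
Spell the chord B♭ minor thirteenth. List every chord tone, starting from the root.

B♭ minor thirteenth: minor thirteenth on Bb.
- root: Bb
- minor 3rd: Db
- perfect 5th: F
- minor 7th: Ab
- major 9th: C
- perfect 11th: Eb
- major 13th: G

Bb Db F Ab C Eb G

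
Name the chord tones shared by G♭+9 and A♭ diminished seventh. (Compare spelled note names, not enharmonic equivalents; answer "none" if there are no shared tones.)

G♭+9: G♭ B♭ D F♭ A♭
A♭ diminished seventh: A♭ C♭ E𝄫 G𝄫
Common to both → A♭.

A♭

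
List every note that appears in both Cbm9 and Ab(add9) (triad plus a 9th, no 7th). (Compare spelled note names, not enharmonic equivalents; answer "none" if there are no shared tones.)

Cbm9 = C♭, E𝄫, G♭, B𝄫, D♭.
Ab(add9) = A♭, C, E♭, B♭.
Shared: none.

none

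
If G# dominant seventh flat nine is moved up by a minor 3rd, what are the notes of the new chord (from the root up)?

B – D♯ – F♯ – A – C

Transposed root: G♯ → B (minor 3rd up). So we spell B dominant seventh flat nine:
root → B
3rd (major 3rd) → D♯
5th (perfect 5th) → F♯
7th (minor 7th) → A
9th (minor 9th) → C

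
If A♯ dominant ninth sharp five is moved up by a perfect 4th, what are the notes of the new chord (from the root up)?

D#, F##, A##, C#, E#

A# up a perfect 4th → D#. New chord: D# dominant ninth sharp five.
D# — root
F## — major 3rd
A## — augmented 5th
C# — minor 7th
E# — major 9th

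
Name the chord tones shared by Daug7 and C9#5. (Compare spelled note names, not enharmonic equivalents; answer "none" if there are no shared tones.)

D, C

Daug7: D F# A# C
C9#5: C E G# Bb D
Common to both → D, C.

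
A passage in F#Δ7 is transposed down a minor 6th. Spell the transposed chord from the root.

Transposed root: F# → A# (minor 6th down). So we spell A# major seventh:
- root: A#
- major 3rd: C##
- perfect 5th: E#
- major 7th: G##

A#, C##, E#, G##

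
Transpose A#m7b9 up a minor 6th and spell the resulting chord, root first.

F#, A, C#, E, G

A minor 6th up from A# is F#, so the new chord is F# minor seventh flat nine.
Root: F#
Minor 3rd (3rd): A
Perfect 5th (5th): C#
Minor 7th (7th): E
Minor 9th (9th): G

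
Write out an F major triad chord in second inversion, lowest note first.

C – F – A

In root position, F major triad is F–A–C.
Second inversion puts the fifth (C) in the bass.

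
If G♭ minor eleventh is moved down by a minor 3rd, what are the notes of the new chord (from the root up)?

Eb  Gb  Bb  Db  F  Ab

A minor 3rd down from Gb is Eb, so the new chord is Eb minor eleventh.
Root: Eb
Minor 3rd (3rd): Gb
Perfect 5th (5th): Bb
Minor 7th (7th): Db
Major 9th (9th): F
Perfect 11th (11th): Ab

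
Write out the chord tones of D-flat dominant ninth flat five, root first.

D-flat F A-double-flat C-flat E-flat

D-flat dominant ninth flat five: dominant ninth flat five on D-flat.
root → D-flat
3rd (major 3rd) → F
5th (diminished 5th) → A-double-flat
7th (minor 7th) → C-flat
9th (major 9th) → E-flat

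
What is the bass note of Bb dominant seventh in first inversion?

Bb dominant seventh in root position is B-flat–D–F–A-flat.
First inversion places the third in the bass, which is D.

D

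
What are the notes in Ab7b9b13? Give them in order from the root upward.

Ab7b9b13: dominant seventh flat nine flat thirteen on Ab.
- root: Ab
- major 3rd: C
- perfect 5th: Eb
- minor 7th: Gb
- minor 9th: Bbb
- minor 13th: Fb

Ab, C, Eb, Gb, Bbb, Fb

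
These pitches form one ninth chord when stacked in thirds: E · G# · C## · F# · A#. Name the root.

F#

Stacking in thirds gives F# – A# – C## – E – G#, so F# is the root — F# dominant ninth sharp five.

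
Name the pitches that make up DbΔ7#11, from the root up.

D♭, F, A♭, C, G

DbΔ7#11: major seventh sharp eleven on D♭.
- root: D♭
- major 3rd: F
- perfect 5th: A♭
- major 7th: C
- augmented 11th: G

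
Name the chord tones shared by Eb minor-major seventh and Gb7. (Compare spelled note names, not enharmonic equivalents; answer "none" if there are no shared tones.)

Gb  Bb

Eb minor-major seventh: Eb Gb Bb D
Gb7: Gb Bb Db Fb
Common to both → Gb, Bb.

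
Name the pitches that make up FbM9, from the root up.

FbM9 is a major ninth built on Fb.
Root: Fb
Major 3rd (3rd): Ab
Perfect 5th (5th): Cb
Major 7th (7th): Eb
Major 9th (9th): Gb

Fb  Ab  Cb  Eb  Gb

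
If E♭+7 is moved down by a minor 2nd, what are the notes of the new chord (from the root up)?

Transposed root: Eb → D (minor 2nd down). So we spell D augmented seventh:
- root: D
- major 3rd: F#
- augmented 5th: A#
- minor 7th: C

D, F#, A#, C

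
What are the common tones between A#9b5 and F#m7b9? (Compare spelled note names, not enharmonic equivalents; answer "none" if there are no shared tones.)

A#9b5 = A#, C##, E, G#, B#.
F#m7b9 = F#, A, C#, E, G.
Shared: E.

E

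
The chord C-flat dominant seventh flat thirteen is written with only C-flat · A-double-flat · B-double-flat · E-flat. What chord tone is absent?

The full C-flat dominant seventh flat thirteen chord is C-flat, E-flat, G-flat, B-double-flat, A-double-flat.
Comparing with the voicing, the perfect 5th (5th) — G-flat — is absent.

G-flat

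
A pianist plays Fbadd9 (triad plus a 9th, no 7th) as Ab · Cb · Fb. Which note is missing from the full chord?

The full Fbadd9 chord is Fb, Ab, Cb, Gb.
Comparing with the voicing, the major 9th (9th) — Gb — is absent.

Gb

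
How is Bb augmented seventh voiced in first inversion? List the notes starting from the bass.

D, F#, Ab, Bb

In root position, Bb augmented seventh is Bb–D–F#–Ab.
First inversion puts the third (D) in the bass.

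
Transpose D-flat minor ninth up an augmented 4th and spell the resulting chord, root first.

G  Bb  D  F  A

Transposed root: Db → G (augmented 4th up). So we spell G minor ninth:
root → G
3rd (minor 3rd) → Bb
5th (perfect 5th) → D
7th (minor 7th) → F
9th (major 9th) → A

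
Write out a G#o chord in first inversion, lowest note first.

B D G#

G#o = G#–B–D; first inversion → third (B) lowest.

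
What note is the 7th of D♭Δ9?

Root of D♭Δ9 = Db. The 7th is a major 7th: Db up a major 7th → C.

C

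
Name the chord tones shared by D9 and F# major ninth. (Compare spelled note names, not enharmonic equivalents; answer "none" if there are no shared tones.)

F#

D9 = D, F#, A, C, E.
F# major ninth = F#, A#, C#, E#, G#.
Shared: F#.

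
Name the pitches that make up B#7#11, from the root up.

B#, D##, F##, A#, E##

Root B#, quality dominant seventh sharp eleven:
B# — root
D## — major 3rd
F## — perfect 5th
A# — minor 7th
E## — augmented 11th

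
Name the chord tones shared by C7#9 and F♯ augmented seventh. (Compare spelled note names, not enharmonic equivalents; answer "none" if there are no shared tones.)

E

C7#9 = C, E, G, Bb, D#.
F♯ augmented seventh = F#, A#, C##, E.
Shared: E.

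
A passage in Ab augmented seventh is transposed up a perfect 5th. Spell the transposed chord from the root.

Eb – G – B – Db

Transposed root: Ab → Eb (perfect 5th up). So we spell Eb augmented seventh:
root → Eb
3rd (major 3rd) → G
5th (augmented 5th) → B
7th (minor 7th) → Db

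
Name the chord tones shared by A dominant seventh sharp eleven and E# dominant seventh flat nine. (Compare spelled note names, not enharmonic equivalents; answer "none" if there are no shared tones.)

D-sharp

A dominant seventh sharp eleven = A, C-sharp, E, G, D-sharp.
E# dominant seventh flat nine = E-sharp, G-double-sharp, B-sharp, D-sharp, F-sharp.
Shared: D-sharp.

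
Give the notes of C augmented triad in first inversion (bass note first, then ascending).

C augmented triad = C–E–G#; first inversion → third (E) lowest.

E G# C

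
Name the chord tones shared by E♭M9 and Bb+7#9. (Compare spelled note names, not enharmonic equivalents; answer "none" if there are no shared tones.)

Bb, D

E♭M9: Eb G Bb D F
Bb+7#9: Bb D F# Ab C#
Common to both → Bb, D.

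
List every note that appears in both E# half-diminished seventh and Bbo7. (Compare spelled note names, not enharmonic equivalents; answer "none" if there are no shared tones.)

E# half-diminished seventh = E#, G#, B, D#.
Bbo7 = Bb, Db, Fb, Abb.
Shared: none.

none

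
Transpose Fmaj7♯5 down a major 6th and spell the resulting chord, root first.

Ab C E G

Transposed root: F → Ab (major 6th down). So we spell Ab augmented major seventh:
Ab — root
C — major 3rd
E — augmented 5th
G — major 7th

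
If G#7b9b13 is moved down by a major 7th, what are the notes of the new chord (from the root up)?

G# down a major 7th → A. New chord: A dominant seventh flat nine flat thirteen.
A — root
C# — major 3rd
E — perfect 5th
G — minor 7th
Bb — minor 9th
F — minor 13th

A C# E G Bb F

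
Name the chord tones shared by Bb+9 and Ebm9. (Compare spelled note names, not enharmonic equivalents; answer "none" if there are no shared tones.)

Bb

Bb+9: Bb D F# Ab C
Ebm9: Eb Gb Bb Db F
Common to both → Bb.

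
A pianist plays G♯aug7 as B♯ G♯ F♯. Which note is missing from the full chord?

D𝄪

G♯aug7 = G♯, B♯, D𝄪, F♯. The voicing lacks the 5th (augmented 5th), D𝄪.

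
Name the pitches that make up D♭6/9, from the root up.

Db – F – Ab – Bb – Eb

D♭6/9 is a six-nine built on Db.
Root: Db
Major 3rd (3rd): F
Perfect 5th (5th): Ab
Major 6th (6th): Bb
Major 9th (9th): Eb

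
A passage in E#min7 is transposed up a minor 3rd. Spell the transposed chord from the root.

A minor 3rd up from E# is G#, so the new chord is G# minor seventh.
G# — root
B — minor 3rd
D# — perfect 5th
F# — minor 7th

G#, B, D#, F#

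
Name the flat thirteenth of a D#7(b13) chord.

Root of D#7(b13) = D♯. The 13th is a minor 13th: D♯ up a minor 13th → B.

B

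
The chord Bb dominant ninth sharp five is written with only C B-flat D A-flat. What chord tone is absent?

Bb dominant ninth sharp five = B-flat, D, F-sharp, A-flat, C. The voicing lacks the 5th (augmented 5th), F-sharp.

F-sharp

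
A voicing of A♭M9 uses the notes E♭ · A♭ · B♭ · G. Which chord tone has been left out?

C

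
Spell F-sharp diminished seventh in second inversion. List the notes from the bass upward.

F-sharp diminished seventh = F-sharp–A–C–E-flat; second inversion → fifth (C) lowest.

C – E-flat – F-sharp – A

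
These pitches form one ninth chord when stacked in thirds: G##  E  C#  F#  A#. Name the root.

F#

Arranged so that each adjacent pair is a third by letter name: F# – A# – C# – E – G##.
The bottom of that stack, F#, is the root (this is F# dominant seventh sharp nine).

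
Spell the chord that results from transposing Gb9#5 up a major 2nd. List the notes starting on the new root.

A♭, C, E, G♭, B♭

Transposed root: G♭ → A♭ (major 2nd up). So we spell A♭ dominant ninth sharp five:
root → A♭
3rd (major 3rd) → C
5th (augmented 5th) → E
7th (minor 7th) → G♭
9th (major 9th) → B♭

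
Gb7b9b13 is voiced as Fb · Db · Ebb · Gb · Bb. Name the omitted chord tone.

Gb7b9b13 = Gb, Bb, Db, Fb, Abb, Ebb. The voicing lacks the 9th (minor 9th), Abb.

Abb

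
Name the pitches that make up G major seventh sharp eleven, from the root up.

G major seventh sharp eleven: major seventh sharp eleven on G.
G — root
B — major 3rd
D — perfect 5th
F-sharp — major 7th
C-sharp — augmented 11th

G, B, D, F-sharp, C-sharp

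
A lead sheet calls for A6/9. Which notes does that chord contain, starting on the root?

A6/9 is a six-nine built on A.
- root: A
- major 3rd: C#
- perfect 5th: E
- major 6th: F#
- major 9th: B

A C# E F# B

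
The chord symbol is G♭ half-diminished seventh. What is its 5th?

D-double-flat

Root of G♭ half-diminished seventh = G-flat. The 5th is a diminished 5th: G-flat up a diminished 5th → D-double-flat.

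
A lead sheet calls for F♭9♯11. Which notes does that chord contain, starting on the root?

Root Fb, quality dominant ninth sharp eleven:
root → Fb
3rd (major 3rd) → Ab
5th (perfect 5th) → Cb
7th (minor 7th) → Ebb
9th (major 9th) → Gb
11th (augmented 11th) → Bb

Fb Ab Cb Ebb Gb Bb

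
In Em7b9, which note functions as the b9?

Root of Em7b9 = E. The 9th is a minor 9th: E up a minor 9th → F.

F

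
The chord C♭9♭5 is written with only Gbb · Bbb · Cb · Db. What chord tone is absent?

The full C♭9♭5 chord is Cb, Eb, Gbb, Bbb, Db.
Comparing with the voicing, the major 3rd (3rd) — Eb — is absent.

Eb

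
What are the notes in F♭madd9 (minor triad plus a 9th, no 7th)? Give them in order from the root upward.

Fb – Abb – Cb – Gb

F♭madd9 is a minor added-ninth built on Fb.
root → Fb
3rd (minor 3rd) → Abb
5th (perfect 5th) → Cb
9th (major 9th) → Gb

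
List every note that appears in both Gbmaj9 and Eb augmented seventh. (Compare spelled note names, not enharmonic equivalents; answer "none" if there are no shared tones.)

Db

Gbmaj9 = Gb, Bb, Db, F, Ab.
Eb augmented seventh = Eb, G, B, Db.
Shared: Db.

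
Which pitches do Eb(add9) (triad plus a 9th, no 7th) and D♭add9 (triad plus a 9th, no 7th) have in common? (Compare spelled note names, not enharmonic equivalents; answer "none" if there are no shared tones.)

Eb(add9): E♭ G B♭ F
D♭add9: D♭ F A♭ E♭
Common to both → E♭, F.

E♭ F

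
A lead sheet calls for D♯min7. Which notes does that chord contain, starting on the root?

D♯min7: minor seventh on D#.
D# — root
F# — minor 3rd
A# — perfect 5th
C# — minor 7th

D# – F# – A# – C#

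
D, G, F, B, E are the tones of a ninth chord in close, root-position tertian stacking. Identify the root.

Stacking in thirds gives E – G – B – D – F, so E is the root — E minor seventh flat nine.

E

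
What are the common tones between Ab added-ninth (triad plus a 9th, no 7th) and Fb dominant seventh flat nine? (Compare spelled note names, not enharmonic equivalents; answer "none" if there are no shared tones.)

Ab

Ab added-ninth: Ab C Eb Bb
Fb dominant seventh flat nine: Fb Ab Cb Ebb Gbb
Common to both → Ab.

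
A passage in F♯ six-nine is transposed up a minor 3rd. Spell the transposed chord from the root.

A minor 3rd up from F-sharp is A, so the new chord is A six-nine.
root → A
3rd (major 3rd) → C-sharp
5th (perfect 5th) → E
6th (major 6th) → F-sharp
9th (major 9th) → B

A, C-sharp, E, F-sharp, B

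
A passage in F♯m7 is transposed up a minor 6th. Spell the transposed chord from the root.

A minor 6th up from F♯ is D, so the new chord is D minor seventh.
D — root
F — minor 3rd
A — perfect 5th
C — minor 7th

D, F, A, C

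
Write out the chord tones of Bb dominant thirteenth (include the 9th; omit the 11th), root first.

Root Bb, quality dominant thirteenth:
Root: Bb
Major 3rd (3rd): D
Perfect 5th (5th): F
Minor 7th (7th): Ab
Major 9th (9th): C
Major 13th (13th): G

Bb  D  F  Ab  C  G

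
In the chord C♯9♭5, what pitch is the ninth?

D#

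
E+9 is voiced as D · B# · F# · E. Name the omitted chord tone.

G#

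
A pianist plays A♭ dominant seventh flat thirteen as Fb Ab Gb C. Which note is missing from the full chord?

Eb

A♭ dominant seventh flat thirteen = Ab, C, Eb, Gb, Fb. The voicing lacks the 5th (perfect 5th), Eb.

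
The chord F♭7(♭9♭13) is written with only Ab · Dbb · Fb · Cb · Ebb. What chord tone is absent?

Gbb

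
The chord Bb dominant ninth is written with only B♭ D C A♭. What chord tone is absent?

F

The full Bb dominant ninth chord is B♭, D, F, A♭, C.
Comparing with the voicing, the perfect 5th (5th) — F — is absent.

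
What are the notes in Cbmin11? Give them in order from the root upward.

Cb, Ebb, Gb, Bbb, Db, Fb

Cbmin11 is a minor eleventh built on Cb.
Cb — root
Ebb — minor 3rd
Gb — perfect 5th
Bbb — minor 7th
Db — major 9th
Fb — perfect 11th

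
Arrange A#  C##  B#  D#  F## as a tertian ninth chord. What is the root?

B#

Arranged so that each adjacent pair is a third by letter name: B# – D# – F## – A# – C##.
The bottom of that stack, B#, is the root (this is B# minor ninth).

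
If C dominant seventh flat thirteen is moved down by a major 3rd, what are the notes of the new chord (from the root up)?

A-flat, C, E-flat, G-flat, F-flat

Transposed root: C → A-flat (major 3rd down). So we spell A-flat dominant seventh flat thirteen:
- root: A-flat
- major 3rd: C
- perfect 5th: E-flat
- minor 7th: G-flat
- minor 13th: F-flat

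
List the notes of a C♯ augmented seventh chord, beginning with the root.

C# E# G## B

Root C#, quality augmented seventh:
Root: C#
Major 3rd (3rd): E#
Augmented 5th (5th): G##
Minor 7th (7th): B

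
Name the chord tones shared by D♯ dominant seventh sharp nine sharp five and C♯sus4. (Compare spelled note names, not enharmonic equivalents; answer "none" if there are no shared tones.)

D♯ dominant seventh sharp nine sharp five: D# F## A## C# E##
C♯sus4: C# F# G#
Common to both → C#.

C#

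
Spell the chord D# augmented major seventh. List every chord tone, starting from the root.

D# augmented major seventh: augmented major seventh on D♯.
D♯ — root
F𝄪 — major 3rd
A𝄪 — augmented 5th
C𝄪 — major 7th

D♯  F𝄪  A𝄪  C𝄪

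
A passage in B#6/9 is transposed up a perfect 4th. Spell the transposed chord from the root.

A perfect 4th up from B♯ is E♯, so the new chord is E♯ six-nine.
Root: E♯
Major 3rd (3rd): G𝄪
Perfect 5th (5th): B♯
Major 6th (6th): C𝄪
Major 9th (9th): F𝄪

E♯ – G𝄪 – B♯ – C𝄪 – F𝄪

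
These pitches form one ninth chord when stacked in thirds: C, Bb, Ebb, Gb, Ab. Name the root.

Ab

Stacking in thirds gives Ab – C – Ebb – Gb – Bb, so Ab is the root — Ab dominant ninth flat five.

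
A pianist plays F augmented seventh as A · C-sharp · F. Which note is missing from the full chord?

E-flat

F augmented seventh = F, A, C-sharp, E-flat. The voicing lacks the 7th (minor 7th), E-flat.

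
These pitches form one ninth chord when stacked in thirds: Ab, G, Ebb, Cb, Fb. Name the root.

Fb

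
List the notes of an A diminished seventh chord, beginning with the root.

A, C, E♭, G♭

A diminished seventh is a diminished seventh built on A.
root → A
3rd (minor 3rd) → C
5th (diminished 5th) → E♭
7th (diminished 7th) → G♭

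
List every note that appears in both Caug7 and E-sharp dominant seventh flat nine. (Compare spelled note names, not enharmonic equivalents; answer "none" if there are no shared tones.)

Caug7: C E G# Bb
E-sharp dominant seventh flat nine: E# G## B# D# F#
Common to both → none.

none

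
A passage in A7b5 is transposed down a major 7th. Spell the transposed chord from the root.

A major 7th down from A is Bb, so the new chord is Bb dominant seventh flat five.
- root: Bb
- major 3rd: D
- diminished 5th: Fb
- minor 7th: Ab

Bb – D – Fb – Ab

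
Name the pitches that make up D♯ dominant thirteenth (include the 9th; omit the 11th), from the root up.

D-sharp  F-double-sharp  A-sharp  C-sharp  E-sharp  B-sharp

D♯ dominant thirteenth: dominant thirteenth on D-sharp.
- root: D-sharp
- major 3rd: F-double-sharp
- perfect 5th: A-sharp
- minor 7th: C-sharp
- major 9th: E-sharp
- major 13th: B-sharp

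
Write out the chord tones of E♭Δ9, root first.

Root Eb, quality major ninth:
- root: Eb
- major 3rd: G
- perfect 5th: Bb
- major 7th: D
- major 9th: F

Eb  G  Bb  D  F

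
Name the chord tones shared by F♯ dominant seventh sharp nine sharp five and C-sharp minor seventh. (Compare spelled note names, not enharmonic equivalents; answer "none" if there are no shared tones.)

F♯ dominant seventh sharp nine sharp five: F-sharp A-sharp C-double-sharp E G-double-sharp
C-sharp minor seventh: C-sharp E G-sharp B
Common to both → E.

E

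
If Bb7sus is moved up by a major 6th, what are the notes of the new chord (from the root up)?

G C D F

Transposed root: Bb → G (major 6th up). So we spell G dominant seventh suspended fourth:
G — root
C — perfect 4th
D — perfect 5th
F — minor 7th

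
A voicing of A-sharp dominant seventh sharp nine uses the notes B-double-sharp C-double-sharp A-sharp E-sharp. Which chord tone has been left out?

G-sharp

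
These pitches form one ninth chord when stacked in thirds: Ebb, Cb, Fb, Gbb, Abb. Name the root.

Fb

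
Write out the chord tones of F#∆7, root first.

F# A# C# E#

F#∆7: major seventh on F#.
Root: F#
Major 3rd (3rd): A#
Perfect 5th (5th): C#
Major 7th (7th): E#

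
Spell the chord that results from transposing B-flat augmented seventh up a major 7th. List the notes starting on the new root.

A – C# – E# – G

Bb up a major 7th → A. New chord: A augmented seventh.
- root: A
- major 3rd: C#
- augmented 5th: E#
- minor 7th: G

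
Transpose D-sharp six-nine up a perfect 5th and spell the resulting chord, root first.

Transposed root: D# → A# (perfect 5th up). So we spell A# six-nine:
root → A#
3rd (major 3rd) → C##
5th (perfect 5th) → E#
6th (major 6th) → F##
9th (major 9th) → B#

A# C## E# F## B#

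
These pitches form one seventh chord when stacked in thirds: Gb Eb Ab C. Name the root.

Stacking in thirds gives Ab – C – Eb – Gb, so Ab is the root — Ab dominant seventh.

Ab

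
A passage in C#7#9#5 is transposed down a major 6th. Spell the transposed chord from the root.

C# down a major 6th → E. New chord: E dominant seventh sharp nine sharp five.
- root: E
- major 3rd: G#
- augmented 5th: B#
- minor 7th: D
- augmented 9th: F##

E  G#  B#  D  F##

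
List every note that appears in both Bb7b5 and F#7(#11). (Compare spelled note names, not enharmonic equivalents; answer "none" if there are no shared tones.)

none

Bb7b5: Bb D Fb Ab
F#7(#11): F# A# C# E B#
Common to both → none.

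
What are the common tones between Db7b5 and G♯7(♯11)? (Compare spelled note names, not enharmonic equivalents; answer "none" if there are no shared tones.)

Db7b5 = Db, F, Abb, Cb.
G♯7(♯11) = G#, B#, D#, F#, C##.
Shared: none.

none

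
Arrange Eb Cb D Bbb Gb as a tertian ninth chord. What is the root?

Stacking in thirds gives Cb – Eb – Gb – Bbb – D, so Cb is the root — Cb dominant seventh sharp nine.

Cb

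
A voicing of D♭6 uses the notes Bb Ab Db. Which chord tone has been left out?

F

D♭6 = Db, F, Ab, Bb. The voicing lacks the 3rd (major 3rd), F.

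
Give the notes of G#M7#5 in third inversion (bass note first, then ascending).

F𝄪, G♯, B♯, D𝄪

In root position, G#M7#5 is G♯–B♯–D𝄪–F𝄪.
Third inversion puts the seventh (F𝄪) in the bass.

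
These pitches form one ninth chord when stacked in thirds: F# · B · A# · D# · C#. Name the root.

B

Stacking in thirds gives B – D# – F# – A# – C#, so B is the root — B major ninth.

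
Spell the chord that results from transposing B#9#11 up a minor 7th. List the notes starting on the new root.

A# C## E# G# B# D##

Transposed root: B# → A# (minor 7th up). So we spell A# dominant ninth sharp eleven:
Root: A#
Major 3rd (3rd): C##
Perfect 5th (5th): E#
Minor 7th (7th): G#
Major 9th (9th): B#
Augmented 11th (11th): D##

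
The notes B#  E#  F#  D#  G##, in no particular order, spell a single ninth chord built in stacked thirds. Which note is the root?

E#

Arranged so that each adjacent pair is a third by letter name: E# – G## – B# – D# – F#.
The bottom of that stack, E#, is the root (this is E# dominant seventh flat nine).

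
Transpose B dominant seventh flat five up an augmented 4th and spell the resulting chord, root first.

B up an augmented 4th → E-sharp. New chord: E-sharp dominant seventh flat five.
E-sharp — root
G-double-sharp — major 3rd
B — diminished 5th
D-sharp — minor 7th

E-sharp G-double-sharp B D-sharp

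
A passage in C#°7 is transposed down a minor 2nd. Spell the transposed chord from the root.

A minor 2nd down from C# is B#, so the new chord is B# diminished seventh.
Root: B#
Minor 3rd (3rd): D#
Diminished 5th (5th): F#
Diminished 7th (7th): A

B# – D# – F# – A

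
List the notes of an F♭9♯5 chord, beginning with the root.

Root Fb, quality dominant ninth sharp five:
- root: Fb
- major 3rd: Ab
- augmented 5th: C
- minor 7th: Ebb
- major 9th: Gb

Fb, Ab, C, Ebb, Gb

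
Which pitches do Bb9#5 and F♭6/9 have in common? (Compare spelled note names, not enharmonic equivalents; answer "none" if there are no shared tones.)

Bb9#5 = Bb, D, F#, Ab, C.
F♭6/9 = Fb, Ab, Cb, Db, Gb.
Shared: Ab.

Ab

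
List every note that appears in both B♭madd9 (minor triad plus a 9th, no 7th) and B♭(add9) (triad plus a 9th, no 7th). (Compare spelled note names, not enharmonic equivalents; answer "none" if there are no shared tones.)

Bb  F  C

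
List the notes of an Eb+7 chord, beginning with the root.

Eb G B Db

Root Eb, quality augmented seventh:
Eb — root
G — major 3rd
B — augmented 5th
Db — minor 7th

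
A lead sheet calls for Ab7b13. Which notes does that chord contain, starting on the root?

Root Ab, quality dominant seventh flat thirteen:
- root: Ab
- major 3rd: C
- perfect 5th: Eb
- minor 7th: Gb
- minor 13th: Fb

Ab C Eb Gb Fb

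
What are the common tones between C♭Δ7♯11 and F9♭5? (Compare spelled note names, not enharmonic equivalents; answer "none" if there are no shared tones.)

C♭Δ7♯11: Cb Eb Gb Bb F
F9♭5: F A Cb Eb G
Common to both → Cb, Eb, F.

Cb – Eb – F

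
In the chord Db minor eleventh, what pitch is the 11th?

Root of Db minor eleventh = Db. The 11th is a perfect 11th: Db up a perfect 11th → Gb.

Gb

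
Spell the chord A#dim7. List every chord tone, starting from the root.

A#dim7 is a diminished seventh built on A#.
root → A#
3rd (minor 3rd) → C#
5th (diminished 5th) → E
7th (diminished 7th) → G

A#, C#, E, G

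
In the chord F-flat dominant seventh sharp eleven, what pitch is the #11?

F-flat dominant seventh sharp eleven is built on F♭; its 11th is an augmented 11th above the root.
A fourth above F uses the letter B, and the augmented 11th above F♭ is B♭.

B♭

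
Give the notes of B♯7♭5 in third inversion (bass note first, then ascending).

In root position, B♯7♭5 is B♯–D𝄪–F♯–A♯.
Third inversion puts the seventh (A♯) in the bass.

A♯, B♯, D𝄪, F♯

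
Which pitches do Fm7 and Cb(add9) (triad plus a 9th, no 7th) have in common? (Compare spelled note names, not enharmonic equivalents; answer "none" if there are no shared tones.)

Eb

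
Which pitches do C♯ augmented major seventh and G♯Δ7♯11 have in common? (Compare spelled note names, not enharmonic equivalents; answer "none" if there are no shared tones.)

C♯ augmented major seventh = C♯, E♯, G𝄪, B♯.
G♯Δ7♯11 = G♯, B♯, D♯, F𝄪, C𝄪.
Shared: B♯.

B♯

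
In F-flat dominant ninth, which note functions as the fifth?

F-flat dominant ninth is built on Fb; its 5th is a perfect 5th above the root.
A fifth above F uses the letter C, and the perfect 5th above Fb is Cb.

Cb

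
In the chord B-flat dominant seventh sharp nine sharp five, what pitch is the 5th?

F-sharp

B-flat dominant seventh sharp nine sharp five is built on B-flat; its 5th is an augmented 5th above the root.
A fifth above B uses the letter F, and the augmented 5th above B-flat is F-sharp.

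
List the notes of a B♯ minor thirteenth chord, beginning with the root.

B-sharp, D-sharp, F-double-sharp, A-sharp, C-double-sharp, E-sharp, G-double-sharp

B♯ minor thirteenth: minor thirteenth on B-sharp.
root → B-sharp
3rd (minor 3rd) → D-sharp
5th (perfect 5th) → F-double-sharp
7th (minor 7th) → A-sharp
9th (major 9th) → C-double-sharp
11th (perfect 11th) → E-sharp
13th (major 13th) → G-double-sharp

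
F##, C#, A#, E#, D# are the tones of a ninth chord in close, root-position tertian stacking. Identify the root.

Arranged so that each adjacent pair is a third by letter name: D# – F## – A# – C# – E#.
The bottom of that stack, D#, is the root (this is D# dominant ninth).

D#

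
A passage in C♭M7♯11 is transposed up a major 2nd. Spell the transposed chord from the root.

Transposed root: Cb → Db (major 2nd up). So we spell Db major seventh sharp eleven:
Db — root
F — major 3rd
Ab — perfect 5th
C — major 7th
G — augmented 11th

Db – F – Ab – C – G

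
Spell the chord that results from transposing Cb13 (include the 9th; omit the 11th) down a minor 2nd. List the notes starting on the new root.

C♭ down a minor 2nd → B♭. New chord: B♭ dominant thirteenth.
root → B♭
3rd (major 3rd) → D
5th (perfect 5th) → F
7th (minor 7th) → A♭
9th (major 9th) → C
13th (major 13th) → G

B♭ D F A♭ C G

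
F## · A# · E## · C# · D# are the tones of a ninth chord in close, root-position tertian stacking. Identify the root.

Arranged so that each adjacent pair is a third by letter name: D# – F## – A# – C# – E##.
The bottom of that stack, D#, is the root (this is D# dominant seventh sharp nine).

D#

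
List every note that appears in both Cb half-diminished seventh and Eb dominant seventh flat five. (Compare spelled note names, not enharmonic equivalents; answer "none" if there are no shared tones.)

B-double-flat

Cb half-diminished seventh: C-flat E-double-flat G-double-flat B-double-flat
Eb dominant seventh flat five: E-flat G B-double-flat D-flat
Common to both → B-double-flat.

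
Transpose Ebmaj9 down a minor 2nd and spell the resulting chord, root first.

D  F#  A  C#  E

A minor 2nd down from Eb is D, so the new chord is D major ninth.
root → D
3rd (major 3rd) → F#
5th (perfect 5th) → A
7th (major 7th) → C#
9th (major 9th) → E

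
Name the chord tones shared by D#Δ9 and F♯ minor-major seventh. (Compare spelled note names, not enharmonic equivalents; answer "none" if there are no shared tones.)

D#Δ9 = D♯, F𝄪, A♯, C𝄪, E♯.
F♯ minor-major seventh = F♯, A, C♯, E♯.
Shared: E♯.

E♯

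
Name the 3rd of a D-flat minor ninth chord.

F-flat

D-flat minor ninth is built on D-flat; its 3rd is a minor 3rd above the root.
A third above D uses the letter F, and the minor 3rd above D-flat is F-flat.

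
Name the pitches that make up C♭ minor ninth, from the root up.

C♭ minor ninth is a minor ninth built on C♭.
- root: C♭
- minor 3rd: E𝄫
- perfect 5th: G♭
- minor 7th: B𝄫
- major 9th: D♭

C♭, E𝄫, G♭, B𝄫, D♭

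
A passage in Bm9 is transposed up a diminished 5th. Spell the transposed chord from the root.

F, Ab, C, Eb, G

A diminished 5th up from B is F, so the new chord is F minor ninth.
F — root
Ab — minor 3rd
C — perfect 5th
Eb — minor 7th
G — major 9th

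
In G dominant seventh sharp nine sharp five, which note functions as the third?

B

G dominant seventh sharp nine sharp five is built on G; its 3rd is a major 3rd above the root.
A third above G uses the letter B, and the major 3rd above G is B.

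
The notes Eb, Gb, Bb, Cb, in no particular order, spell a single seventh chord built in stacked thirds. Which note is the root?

Cb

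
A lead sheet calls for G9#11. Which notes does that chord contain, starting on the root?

G – B – D – F – A – C#

G9#11: dominant ninth sharp eleven on G.
root → G
3rd (major 3rd) → B
5th (perfect 5th) → D
7th (minor 7th) → F
9th (major 9th) → A
11th (augmented 11th) → C#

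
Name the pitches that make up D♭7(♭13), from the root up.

D♭7(♭13): dominant seventh flat thirteen on Db.
Root: Db
Major 3rd (3rd): F
Perfect 5th (5th): Ab
Minor 7th (7th): Cb
Minor 13th (13th): Bbb

Db, F, Ab, Cb, Bbb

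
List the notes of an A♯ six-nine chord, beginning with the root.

A♯ six-nine is a six-nine built on A-sharp.
Root: A-sharp
Major 3rd (3rd): C-double-sharp
Perfect 5th (5th): E-sharp
Major 6th (6th): F-double-sharp
Major 9th (9th): B-sharp

A-sharp, C-double-sharp, E-sharp, F-double-sharp, B-sharp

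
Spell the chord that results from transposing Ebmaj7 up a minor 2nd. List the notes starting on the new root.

Eb up a minor 2nd → Fb. New chord: Fb major seventh.
root → Fb
3rd (major 3rd) → Ab
5th (perfect 5th) → Cb
7th (major 7th) → Eb

Fb, Ab, Cb, Eb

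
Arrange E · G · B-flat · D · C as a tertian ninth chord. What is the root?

C

Stacking in thirds gives C – E – G – B-flat – D, so C is the root — C dominant ninth.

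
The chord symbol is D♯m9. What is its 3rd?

F♯

Root of D♯m9 = D♯. The 3rd is a minor 3rd: D♯ up a minor 3rd → F♯.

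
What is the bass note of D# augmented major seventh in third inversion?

C-double-sharp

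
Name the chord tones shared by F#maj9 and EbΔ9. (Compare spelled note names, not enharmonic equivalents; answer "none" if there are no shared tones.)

none

F#maj9: F# A# C# E# G#
EbΔ9: Eb G Bb D F
Common to both → none.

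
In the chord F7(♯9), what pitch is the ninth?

F7(♯9) is built on F; its 9th is an augmented 9th above the root.
A second above F uses the letter G, and the augmented 9th above F is G♯.

G♯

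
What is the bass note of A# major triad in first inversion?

A# major triad = A-sharp–C-double-sharp–E-sharp. First inversion → third in the bass = C-double-sharp.

C-double-sharp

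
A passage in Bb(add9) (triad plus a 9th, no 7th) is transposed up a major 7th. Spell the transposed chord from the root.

Transposed root: B♭ → A (major 7th up). So we spell A added-ninth:
root → A
3rd (major 3rd) → C♯
5th (perfect 5th) → E
9th (major 9th) → B

A, C♯, E, B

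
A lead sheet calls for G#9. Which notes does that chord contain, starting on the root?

G#  B#  D#  F#  A#

Root G#, quality dominant ninth:
Root: G#
Major 3rd (3rd): B#
Perfect 5th (5th): D#
Minor 7th (7th): F#
Major 9th (9th): A#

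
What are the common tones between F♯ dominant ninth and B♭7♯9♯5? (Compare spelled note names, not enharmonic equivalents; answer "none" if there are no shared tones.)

F#, C#

F♯ dominant ninth = F#, A#, C#, E, G#.
B♭7♯9♯5 = Bb, D, F#, Ab, C#.
Shared: F#, C#.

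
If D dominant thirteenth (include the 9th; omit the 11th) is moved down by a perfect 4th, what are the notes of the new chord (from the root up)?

A – C-sharp – E – G – B – F-sharp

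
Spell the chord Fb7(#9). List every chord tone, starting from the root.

Fb, Ab, Cb, Ebb, G

Fb7(#9): dominant seventh sharp nine on Fb.
- root: Fb
- major 3rd: Ab
- perfect 5th: Cb
- minor 7th: Ebb
- augmented 9th: G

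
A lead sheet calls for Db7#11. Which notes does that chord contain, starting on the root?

Db F Ab Cb G

Db7#11 is a dominant seventh sharp eleven built on Db.
root → Db
3rd (major 3rd) → F
5th (perfect 5th) → Ab
7th (minor 7th) → Cb
11th (augmented 11th) → G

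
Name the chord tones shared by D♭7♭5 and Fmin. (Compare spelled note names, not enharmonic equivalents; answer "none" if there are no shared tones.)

F

D♭7♭5 = Db, F, Abb, Cb.
Fmin = F, Ab, C.
Shared: F.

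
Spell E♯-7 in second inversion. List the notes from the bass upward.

B#, D#, E#, G#

E♯-7 = E#–G#–B#–D#; second inversion → fifth (B#) lowest.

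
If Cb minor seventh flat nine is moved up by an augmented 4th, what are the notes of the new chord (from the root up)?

F, Ab, C, Eb, Gb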